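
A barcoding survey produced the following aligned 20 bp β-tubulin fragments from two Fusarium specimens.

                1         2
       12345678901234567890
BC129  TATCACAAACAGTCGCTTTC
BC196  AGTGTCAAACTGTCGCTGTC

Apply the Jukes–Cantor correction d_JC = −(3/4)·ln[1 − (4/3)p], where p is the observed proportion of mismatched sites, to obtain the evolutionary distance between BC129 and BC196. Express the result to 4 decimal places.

0.3831

The sequences differ at positions 1 (T/A), 2 (A/G), 4 (C/G), 5 (A/T), 11 (A/T), 18 (T/G).
p = 6/20 = 0.300000.
d = −0.75 · ln(1 − (4/3)·0.300000) = −0.75 · ln(0.600000) = −0.75 · (-0.510826) = 0.3831.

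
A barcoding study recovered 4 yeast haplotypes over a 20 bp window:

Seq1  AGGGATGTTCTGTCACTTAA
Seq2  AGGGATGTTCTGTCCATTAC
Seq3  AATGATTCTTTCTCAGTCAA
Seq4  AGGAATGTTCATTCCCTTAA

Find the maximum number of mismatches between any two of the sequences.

11

Pairwise Hamming distances:
  Seq1 vs Seq2: 3
  Seq1 vs Seq3: 8
  Seq1 vs Seq4: 4
  Seq2 vs Seq3: 10
  Seq2 vs Seq4: 5
  Seq3 vs Seq4: 11
The largest is 11, between Seq3 and Seq4.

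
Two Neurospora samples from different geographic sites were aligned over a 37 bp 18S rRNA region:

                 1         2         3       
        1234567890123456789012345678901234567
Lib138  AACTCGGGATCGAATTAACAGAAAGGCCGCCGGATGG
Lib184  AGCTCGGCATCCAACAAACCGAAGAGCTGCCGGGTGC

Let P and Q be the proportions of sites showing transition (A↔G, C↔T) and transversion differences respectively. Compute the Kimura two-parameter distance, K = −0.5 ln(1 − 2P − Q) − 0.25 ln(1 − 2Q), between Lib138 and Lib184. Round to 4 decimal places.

Differing sites — 2:A/G (Ti); 8:G/C (Tv); 12:G/C (Tv); 15:T/C (Ti); 16:T/A (Tv); 20:A/C (Tv); 24:A/G (Ti); 25:G/A (Ti); 28:C/T (Ti); 34:A/G (Ti); 37:G/C (Tv).
Of the 11 differences, 6 transitions and 5 transversions over 37 sites: P = 6/37 = 0.162162, Q = 5/37 = 0.135135.
d = −0.5·ln(0.540541) − 0.25·ln(0.729730) = −0.5·(-0.615185) − 0.25·(-0.315081) = 0.3864.

0.3864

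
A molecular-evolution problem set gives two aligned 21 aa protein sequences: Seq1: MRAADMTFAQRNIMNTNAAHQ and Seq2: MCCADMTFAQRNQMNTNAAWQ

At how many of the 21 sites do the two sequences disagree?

4

The sequences differ at positions 2 (R/C), 3 (A/C), 13 (I/Q), 20 (H/W).
That gives 4 mismatches out of 21 aligned sites, so the Hamming distance is 4.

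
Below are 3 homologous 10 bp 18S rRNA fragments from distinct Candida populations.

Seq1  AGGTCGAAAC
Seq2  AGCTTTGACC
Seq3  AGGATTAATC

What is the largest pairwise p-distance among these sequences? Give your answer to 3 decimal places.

Pairwise Hamming distances:
  Seq1 vs Seq2: 5
  Seq1 vs Seq3: 4
  Seq2 vs Seq3: 4
The largest is 5 mismatches, between Seq1 and Seq2; p = 5/10 = 0.500.

0.500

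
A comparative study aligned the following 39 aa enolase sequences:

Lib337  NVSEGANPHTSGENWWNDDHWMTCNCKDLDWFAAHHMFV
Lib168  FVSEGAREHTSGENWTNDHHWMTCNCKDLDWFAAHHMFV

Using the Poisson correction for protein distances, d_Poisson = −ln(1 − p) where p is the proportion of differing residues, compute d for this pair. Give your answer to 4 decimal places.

Differing sites — 1:N/F; 7:N/R; 8:P/E; 16:W/T; 19:D/H.
p = 5/39 = 0.128205.
d = −ln(1 − 0.128205) = −ln(0.871795) = 0.1372.

0.1372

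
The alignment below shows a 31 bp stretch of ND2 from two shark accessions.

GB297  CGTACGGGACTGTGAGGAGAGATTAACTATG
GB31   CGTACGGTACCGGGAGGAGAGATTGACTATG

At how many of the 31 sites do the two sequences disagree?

4

Differing sites — 8:G/T; 11:T/C; 13:T/G; 25:A/G.
That gives 4 mismatches out of 31 aligned sites, so the Hamming distance is 4.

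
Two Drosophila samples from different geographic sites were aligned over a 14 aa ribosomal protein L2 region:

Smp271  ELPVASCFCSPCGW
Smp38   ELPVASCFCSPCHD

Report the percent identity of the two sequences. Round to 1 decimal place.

The sequences differ at positions 13 (G/H), 14 (W/D).
12 of the 14 sites match, so the percent identity is 12/14 × 100 = 85.7%.

85.7%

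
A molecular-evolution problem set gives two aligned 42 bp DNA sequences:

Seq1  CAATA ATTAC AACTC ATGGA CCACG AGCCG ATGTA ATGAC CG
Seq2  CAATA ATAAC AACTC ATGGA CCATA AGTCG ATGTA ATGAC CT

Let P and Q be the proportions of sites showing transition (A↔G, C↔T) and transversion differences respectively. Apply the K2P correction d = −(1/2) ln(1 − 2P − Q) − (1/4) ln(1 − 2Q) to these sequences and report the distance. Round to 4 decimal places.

Mismatches occur at site 8 (T↔A, transversion), site 24 (C↔T, transition), site 25 (G↔A, transition), site 28 (C↔T, transition), site 42 (G↔T, transversion).
Of the 5 differences, 3 transitions and 2 transversions over 42 sites: P = 3/42 = 0.071429, Q = 2/42 = 0.047619.
d = −0.5·ln(0.809523) − 0.25·ln(0.904762) = −0.5·(-0.211310) − 0.25·(-0.100083) = 0.1307.

0.1307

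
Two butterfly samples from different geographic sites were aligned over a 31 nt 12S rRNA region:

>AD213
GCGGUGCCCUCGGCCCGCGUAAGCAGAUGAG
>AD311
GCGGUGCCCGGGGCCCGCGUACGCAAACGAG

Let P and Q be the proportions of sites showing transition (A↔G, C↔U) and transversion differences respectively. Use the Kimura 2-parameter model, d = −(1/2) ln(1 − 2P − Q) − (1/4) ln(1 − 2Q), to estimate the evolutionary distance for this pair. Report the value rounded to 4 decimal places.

Differing sites — 10:U/G (Tv); 11:C/G (Tv); 22:A/C (Tv); 26:G/A (Ti); 28:U/C (Ti).
Of the 5 differences, 2 transitions and 3 transversions over 31 sites: P = 2/31 = 0.064516, Q = 3/31 = 0.096774.
d = −0.5·ln(0.774194) − 0.25·ln(0.806452) = −0.5·(-0.255933) − 0.25·(-0.215111) = 0.1817.

0.1817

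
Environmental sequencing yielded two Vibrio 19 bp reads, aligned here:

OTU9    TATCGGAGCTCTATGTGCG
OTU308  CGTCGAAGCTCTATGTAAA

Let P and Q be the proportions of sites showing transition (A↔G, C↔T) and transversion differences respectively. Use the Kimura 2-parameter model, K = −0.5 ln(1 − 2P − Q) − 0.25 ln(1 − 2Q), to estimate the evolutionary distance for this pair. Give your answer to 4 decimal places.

0.4603

Mismatches occur at site 1 (T↔C, transition), site 2 (A↔G, transition), site 6 (G↔A, transition), site 17 (G↔A, transition), site 18 (C↔A, transversion), site 19 (G↔A, transition).
Of the 6 differences, 5 transitions and 1 transversion over 19 sites: P = 5/19 = 0.263158, Q = 1/19 = 0.052632.
d = −0.5·ln(0.421052) − 0.25·ln(0.894736) = −0.5·(-0.864999) − 0.25·(-0.111227) = 0.4603.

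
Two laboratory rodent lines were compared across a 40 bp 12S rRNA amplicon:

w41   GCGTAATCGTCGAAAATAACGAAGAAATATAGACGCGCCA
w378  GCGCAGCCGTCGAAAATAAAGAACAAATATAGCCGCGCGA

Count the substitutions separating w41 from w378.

Mismatches occur at site 4 (T→C), site 6 (A→G), site 7 (T→C), site 20 (C→A), site 24 (G→C), site 33 (A→C), site 39 (C→G).
That gives 7 mismatches out of 40 aligned sites, so the Hamming distance is 7.

7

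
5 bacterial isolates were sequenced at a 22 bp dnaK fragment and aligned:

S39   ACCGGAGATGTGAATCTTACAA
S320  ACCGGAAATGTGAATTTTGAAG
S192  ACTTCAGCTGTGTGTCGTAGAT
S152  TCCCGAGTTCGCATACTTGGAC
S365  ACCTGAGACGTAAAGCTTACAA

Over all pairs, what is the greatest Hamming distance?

14

Pairwise Hamming distances:
  S39 vs S320: 5
  S39 vs S192: 9
  S39 vs S152: 11
  S39 vs S365: 4
  S320 vs S192: 12
  S320 vs S152: 12
  S320 vs S365: 9
  S192 vs S152: 14
  S192 vs S365: 11
  S152 vs S365: 12
The largest is 14, between S192 and S152.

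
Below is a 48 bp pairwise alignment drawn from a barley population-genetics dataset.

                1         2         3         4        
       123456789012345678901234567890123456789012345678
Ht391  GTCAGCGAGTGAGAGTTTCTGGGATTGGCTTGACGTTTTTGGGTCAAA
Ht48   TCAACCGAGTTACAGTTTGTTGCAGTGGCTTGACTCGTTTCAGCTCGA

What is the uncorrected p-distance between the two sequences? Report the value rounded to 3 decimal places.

0.396

The sequences differ at positions 1 (G/T), 2 (T/C), 3 (C/A), 5 (G/C), 11 (G/T), 13 (G/C), 19 (C/G), 21 (G/T), 23 (G/C), 25 (T/G), 35 (G/T), 36 (T/C), 37 (T/G), 41 (G/C), 42 (G/A), 44 (T/C), 45 (C/T), 46 (A/C), 47 (A/G).
There are 19 differences over 48 sites, so p = 19/48 = 0.396.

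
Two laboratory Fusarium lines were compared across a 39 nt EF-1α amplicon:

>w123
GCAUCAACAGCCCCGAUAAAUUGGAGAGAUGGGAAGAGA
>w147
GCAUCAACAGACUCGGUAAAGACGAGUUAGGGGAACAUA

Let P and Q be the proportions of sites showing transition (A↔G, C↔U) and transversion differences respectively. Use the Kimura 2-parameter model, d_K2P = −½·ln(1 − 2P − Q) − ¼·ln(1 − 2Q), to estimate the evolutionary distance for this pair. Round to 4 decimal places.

The sequences differ at positions 11 (C/A, transversion), 13 (C/U, transition), 16 (A/G, transition), 21 (U/G, transversion), 22 (U/A, transversion), 23 (G/C, transversion), 27 (A/U, transversion), 28 (G/U, transversion), 30 (U/G, transversion), 36 (G/C, transversion), 38 (G/U, transversion).
Of the 11 differences, 2 transitions and 9 transversions over 39 sites: P = 2/39 = 0.051282, Q = 9/39 = 0.230769.
d = −0.5·ln(0.666667) − 0.25·ln(0.538462) = −0.5·(-0.405465) − 0.25·(-0.619038) = 0.3575.

0.3575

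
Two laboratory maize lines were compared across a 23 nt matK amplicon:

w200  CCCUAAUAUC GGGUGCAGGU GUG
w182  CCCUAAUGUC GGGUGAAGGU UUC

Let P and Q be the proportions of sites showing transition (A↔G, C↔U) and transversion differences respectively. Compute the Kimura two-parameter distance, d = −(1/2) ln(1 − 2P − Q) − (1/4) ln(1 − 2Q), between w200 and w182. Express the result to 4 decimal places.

Mismatches occur at site 8 (A/G, transition), site 16 (C/A, transversion), site 21 (G/U, transversion), site 23 (G/C, transversion).
Of the 4 differences, 1 transition and 3 transversions over 23 sites: P = 1/23 = 0.043478, Q = 3/23 = 0.130435.
d = −0.5·ln(0.782609) − 0.25·ln(0.739130) = −0.5·(-0.245122) − 0.25·(-0.302281) = 0.1981.

0.1981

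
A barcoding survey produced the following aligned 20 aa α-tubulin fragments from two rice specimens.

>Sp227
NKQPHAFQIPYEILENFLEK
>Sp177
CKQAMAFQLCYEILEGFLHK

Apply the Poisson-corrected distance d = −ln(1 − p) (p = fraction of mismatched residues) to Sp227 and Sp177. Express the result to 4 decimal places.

Mismatches occur at site 1 (N→C), site 4 (P→A), site 5 (H→M), site 9 (I→L), site 10 (P→C), site 16 (N→G), site 19 (E→H).
p = 7/20 = 0.350000.
d = −ln(1 − 0.350000) = −ln(0.650000) = 0.4308.

0.4308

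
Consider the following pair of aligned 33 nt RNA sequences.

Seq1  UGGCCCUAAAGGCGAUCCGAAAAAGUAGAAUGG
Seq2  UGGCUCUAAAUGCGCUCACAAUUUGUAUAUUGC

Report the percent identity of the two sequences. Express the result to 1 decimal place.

Differing sites — 5:C/U; 11:G/U; 15:A/C; 18:C/A; 19:G/C; 22:A/U; 23:A/U; 24:A/U; 28:G/U; 30:A/U; 33:G/C.
22 of the 33 sites match, so the percent identity is 22/33 × 100 = 66.7%.

66.7%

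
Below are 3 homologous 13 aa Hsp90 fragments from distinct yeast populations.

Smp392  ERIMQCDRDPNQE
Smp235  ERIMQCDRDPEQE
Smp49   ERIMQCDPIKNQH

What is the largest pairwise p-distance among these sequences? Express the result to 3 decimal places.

Pairwise Hamming distances:
  Smp392 vs Smp235: 1
  Smp392 vs Smp49: 4
  Smp235 vs Smp49: 5
The largest is 5 mismatches, between Smp235 and Smp49; p = 5/13 = 0.385.

0.385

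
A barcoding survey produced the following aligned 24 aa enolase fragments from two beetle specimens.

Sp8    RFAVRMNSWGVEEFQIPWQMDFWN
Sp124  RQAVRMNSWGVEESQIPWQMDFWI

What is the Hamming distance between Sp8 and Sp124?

3

The sequences differ at positions 2 (F/Q), 14 (F/S), 24 (N/I).
That gives 3 mismatches out of 24 aligned sites, so the Hamming distance is 3.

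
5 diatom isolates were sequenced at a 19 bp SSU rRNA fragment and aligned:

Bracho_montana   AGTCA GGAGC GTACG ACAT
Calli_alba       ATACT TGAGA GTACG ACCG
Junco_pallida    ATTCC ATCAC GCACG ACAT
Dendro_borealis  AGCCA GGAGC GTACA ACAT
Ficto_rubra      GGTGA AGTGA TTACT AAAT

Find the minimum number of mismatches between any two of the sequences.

Pairwise Hamming distances:
  Bracho_montana vs Calli_alba: 7
  Bracho_montana vs Junco_pallida: 7
  Bracho_montana vs Dendro_borealis: 2
  Bracho_montana vs Ficto_rubra: 8
  Calli_alba vs Junco_pallida: 10
  Calli_alba vs Dendro_borealis: 8
  Calli_alba vs Ficto_rubra: 12
  Junco_pallida vs Dendro_borealis: 9
  Junco_pallida vs Ficto_rubra: 12
  Dendro_borealis vs Ficto_rubra: 9
The smallest is 2, between Bracho_montana and Dendro_borealis.

2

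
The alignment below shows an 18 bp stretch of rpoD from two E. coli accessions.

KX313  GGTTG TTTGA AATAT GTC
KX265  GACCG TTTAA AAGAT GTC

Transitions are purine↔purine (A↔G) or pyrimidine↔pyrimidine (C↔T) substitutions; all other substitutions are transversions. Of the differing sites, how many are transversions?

Mismatches occur at site 2 (G↔A, transition), site 3 (T↔C, transition), site 4 (T↔C, transition), site 9 (G↔A, transition), site 13 (T↔G, transversion).
Of the 5 differences, 4 transitions and 1 transversion, so the answer is 1.

1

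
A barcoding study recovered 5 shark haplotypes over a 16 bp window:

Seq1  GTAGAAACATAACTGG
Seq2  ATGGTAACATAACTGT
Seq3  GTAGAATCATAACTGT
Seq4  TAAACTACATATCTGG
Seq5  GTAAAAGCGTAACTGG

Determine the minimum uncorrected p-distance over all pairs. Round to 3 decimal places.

0.125

Pairwise Hamming distances:
  Seq1 vs Seq2: 4
  Seq1 vs Seq3: 2
  Seq1 vs Seq4: 6
  Seq1 vs Seq5: 3
  Seq2 vs Seq3: 4
  Seq2 vs Seq4: 8
  Seq2 vs Seq5: 7
  Seq3 vs Seq4: 8
  Seq3 vs Seq5: 4
  Seq4 vs Seq5: 7
The smallest is 2 mismatches, between Seq1 and Seq3; p = 2/16 = 0.125.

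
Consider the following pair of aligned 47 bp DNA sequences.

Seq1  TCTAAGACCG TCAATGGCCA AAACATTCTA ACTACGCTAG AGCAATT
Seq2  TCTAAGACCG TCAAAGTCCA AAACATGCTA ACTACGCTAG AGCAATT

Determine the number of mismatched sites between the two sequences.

The sequences differ at positions 15 (T/A), 17 (G/T), 27 (T/G).
That gives 3 mismatches out of 47 aligned sites, so the Hamming distance is 3.

3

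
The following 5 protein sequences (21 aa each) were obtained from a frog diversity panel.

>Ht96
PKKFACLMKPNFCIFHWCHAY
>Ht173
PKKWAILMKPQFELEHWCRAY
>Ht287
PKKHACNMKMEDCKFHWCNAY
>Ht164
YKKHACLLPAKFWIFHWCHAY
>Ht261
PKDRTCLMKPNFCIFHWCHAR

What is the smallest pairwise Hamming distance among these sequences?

4

Pairwise Hamming distances:
  Ht96 vs Ht173: 7
  Ht96 vs Ht287: 7
  Ht96 vs Ht164: 7
  Ht96 vs Ht261: 4
  Ht173 vs Ht287: 10
  Ht173 vs Ht164: 11
  Ht173 vs Ht261: 10
  Ht287 vs Ht164: 10
  Ht287 vs Ht261: 10
  Ht164 vs Ht261: 10
The smallest is 4, between Ht96 and Ht261.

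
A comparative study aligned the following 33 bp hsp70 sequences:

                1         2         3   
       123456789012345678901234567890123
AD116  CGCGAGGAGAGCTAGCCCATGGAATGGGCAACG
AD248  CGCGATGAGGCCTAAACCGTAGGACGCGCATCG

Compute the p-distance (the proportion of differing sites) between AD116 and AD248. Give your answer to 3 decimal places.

0.333

Mismatches occur at site 6 (G→T), site 10 (A→G), site 11 (G→C), site 15 (G→A), site 16 (C→A), site 19 (A→G), site 21 (G→A), site 23 (A→G), site 25 (T→C), site 27 (G→C), site 31 (A→T).
There are 11 differences over 33 sites, so p = 11/33 = 0.333.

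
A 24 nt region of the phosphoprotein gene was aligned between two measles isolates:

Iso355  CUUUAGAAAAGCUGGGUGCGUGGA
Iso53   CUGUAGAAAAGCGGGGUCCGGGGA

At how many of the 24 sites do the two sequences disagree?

4

The sequences differ at positions 3 (U/G), 13 (U/G), 18 (G/C), 21 (U/G).
That gives 4 mismatches out of 24 aligned sites, so the Hamming distance is 4.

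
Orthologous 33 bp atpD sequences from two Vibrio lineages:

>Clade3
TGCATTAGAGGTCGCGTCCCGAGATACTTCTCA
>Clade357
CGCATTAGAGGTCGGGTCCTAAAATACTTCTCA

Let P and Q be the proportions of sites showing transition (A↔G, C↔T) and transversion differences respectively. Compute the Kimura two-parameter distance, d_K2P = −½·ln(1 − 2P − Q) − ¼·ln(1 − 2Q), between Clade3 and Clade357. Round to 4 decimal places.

0.1749

Differing sites — 1:T/C (Ti); 15:C/G (Tv); 20:C/T (Ti); 21:G/A (Ti); 23:G/A (Ti).
Of the 5 differences, 4 transitions and 1 transversion over 33 sites: P = 4/33 = 0.121212, Q = 1/33 = 0.030303.
d = −0.5·ln(0.727273) − 0.25·ln(0.939394) = −0.5·(-0.318453) − 0.25·(-0.062520) = 0.1749.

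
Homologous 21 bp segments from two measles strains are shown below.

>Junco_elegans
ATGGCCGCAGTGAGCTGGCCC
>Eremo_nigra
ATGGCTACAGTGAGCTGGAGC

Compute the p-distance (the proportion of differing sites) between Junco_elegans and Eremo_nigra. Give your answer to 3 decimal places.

0.190

Differing sites — 6:C/T; 7:G/A; 19:C/A; 20:C/G.
There are 4 differences over 21 sites, so p = 4/21 = 0.190.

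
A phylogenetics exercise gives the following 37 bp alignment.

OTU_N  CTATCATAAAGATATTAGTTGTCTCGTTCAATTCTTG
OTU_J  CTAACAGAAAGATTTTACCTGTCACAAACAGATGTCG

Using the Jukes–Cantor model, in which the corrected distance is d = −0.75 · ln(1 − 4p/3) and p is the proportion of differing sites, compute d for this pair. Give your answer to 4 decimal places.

0.4740

Differing sites — 4:T/A; 7:T/G; 14:A/T; 18:G/C; 19:T/C; 24:T/A; 26:G/A; 27:T/A; 28:T/A; 31:A/G; 32:T/A; 34:C/G; 36:T/C.
p = 13/37 = 0.351351.
d = −0.75 · ln(1 − (4/3)·0.351351) = −0.75 · ln(0.531532) = −0.75 · (-0.631992) = 0.4740.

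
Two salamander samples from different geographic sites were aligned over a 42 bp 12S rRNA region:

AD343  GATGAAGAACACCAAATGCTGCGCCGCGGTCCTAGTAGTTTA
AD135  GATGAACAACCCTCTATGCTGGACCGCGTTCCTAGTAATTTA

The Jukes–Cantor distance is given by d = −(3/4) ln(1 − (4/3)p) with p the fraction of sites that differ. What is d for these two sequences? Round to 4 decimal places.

0.2524

The sequences differ at positions 7 (G/C), 11 (A/C), 13 (C/T), 14 (A/C), 15 (A/T), 22 (C/G), 23 (G/A), 29 (G/T), 38 (G/A).
p = 9/42 = 0.214286.
d = −0.75 · ln(1 − (4/3)·0.214286) = −0.75 · ln(0.714285) = −0.75 · (-0.336473) = 0.2524.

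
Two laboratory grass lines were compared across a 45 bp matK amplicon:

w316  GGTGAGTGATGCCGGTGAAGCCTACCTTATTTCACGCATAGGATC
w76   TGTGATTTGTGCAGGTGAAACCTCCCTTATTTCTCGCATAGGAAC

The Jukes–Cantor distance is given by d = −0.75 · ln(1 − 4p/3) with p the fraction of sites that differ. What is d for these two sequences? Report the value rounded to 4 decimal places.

Mismatches occur at site 1 (G↔T), site 6 (G↔T), site 8 (G↔T), site 9 (A↔G), site 13 (C↔A), site 20 (G↔A), site 24 (A↔C), site 34 (A↔T), site 44 (T↔A).
p = 9/45 = 0.200000.
d = −0.75 · ln(1 − (4/3)·0.200000) = −0.75 · ln(0.733333) = −0.75 · (-0.310155) = 0.2326.

0.2326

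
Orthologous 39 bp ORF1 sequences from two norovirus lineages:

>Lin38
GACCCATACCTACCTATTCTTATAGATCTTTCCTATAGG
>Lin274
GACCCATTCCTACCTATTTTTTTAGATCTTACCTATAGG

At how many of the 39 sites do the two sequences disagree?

4

The sequences differ at positions 8 (A/T), 19 (C/T), 22 (A/T), 31 (T/A).
That gives 4 mismatches out of 39 aligned sites, so the Hamming distance is 4.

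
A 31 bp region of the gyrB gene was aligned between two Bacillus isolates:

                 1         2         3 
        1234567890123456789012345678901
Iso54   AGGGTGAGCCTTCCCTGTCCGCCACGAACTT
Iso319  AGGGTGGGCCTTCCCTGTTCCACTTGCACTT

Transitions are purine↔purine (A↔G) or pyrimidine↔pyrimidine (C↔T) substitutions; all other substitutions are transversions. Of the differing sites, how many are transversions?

Mismatches occur at site 7 (A→G, transition), site 19 (C→T, transition), site 21 (G→C, transversion), site 22 (C→A, transversion), site 24 (A→T, transversion), site 25 (C→T, transition), site 27 (A→C, transversion).
Of the 7 differences, 3 transitions and 4 transversions, so the answer is 4.

4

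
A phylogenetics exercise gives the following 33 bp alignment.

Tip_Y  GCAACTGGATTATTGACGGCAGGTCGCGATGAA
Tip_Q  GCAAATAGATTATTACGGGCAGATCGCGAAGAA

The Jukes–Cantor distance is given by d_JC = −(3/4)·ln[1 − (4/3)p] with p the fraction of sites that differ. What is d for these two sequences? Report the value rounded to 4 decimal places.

Mismatches occur at site 5 (C↔A), site 7 (G↔A), site 15 (G↔A), site 16 (A↔C), site 17 (C↔G), site 23 (G↔A), site 30 (T↔A).
p = 7/33 = 0.212121.
d = −0.75 · ln(1 − (4/3)·0.212121) = −0.75 · ln(0.717172) = −0.75 · (-0.332440) = 0.2493.

0.2493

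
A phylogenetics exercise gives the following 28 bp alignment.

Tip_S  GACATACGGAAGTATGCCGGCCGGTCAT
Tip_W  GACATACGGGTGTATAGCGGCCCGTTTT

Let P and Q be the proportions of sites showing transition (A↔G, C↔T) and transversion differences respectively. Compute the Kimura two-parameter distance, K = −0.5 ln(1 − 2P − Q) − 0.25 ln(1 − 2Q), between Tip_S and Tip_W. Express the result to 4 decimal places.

0.3050

Differing sites — 10:A/G (Ti); 11:A/T (Tv); 16:G/A (Ti); 17:C/G (Tv); 23:G/C (Tv); 26:C/T (Ti); 27:A/T (Tv).
Of the 7 differences, 3 transitions and 4 transversions over 28 sites: P = 3/28 = 0.107143, Q = 4/28 = 0.142857.
d = −0.5·ln(0.642857) − 0.25·ln(0.714286) = −0.5·(-0.441833) − 0.25·(-0.336472) = 0.3050.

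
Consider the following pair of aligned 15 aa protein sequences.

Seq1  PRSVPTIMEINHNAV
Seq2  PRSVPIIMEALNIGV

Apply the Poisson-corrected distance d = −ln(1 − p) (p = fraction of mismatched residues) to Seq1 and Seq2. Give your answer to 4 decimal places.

0.5108

Mismatches occur at site 6 (T↔I), site 10 (I↔A), site 11 (N↔L), site 12 (H↔N), site 13 (N↔I), site 14 (A↔G).
p = 6/15 = 0.400000.
d = −ln(1 − 0.400000) = −ln(0.600000) = 0.5108.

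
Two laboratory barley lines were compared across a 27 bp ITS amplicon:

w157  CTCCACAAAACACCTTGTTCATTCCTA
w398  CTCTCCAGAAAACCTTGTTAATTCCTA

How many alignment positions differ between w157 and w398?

Mismatches occur at site 4 (C↔T), site 5 (A↔C), site 8 (A↔G), site 11 (C↔A), site 20 (C↔A).
That gives 5 mismatches out of 27 aligned sites, so the Hamming distance is 5.

5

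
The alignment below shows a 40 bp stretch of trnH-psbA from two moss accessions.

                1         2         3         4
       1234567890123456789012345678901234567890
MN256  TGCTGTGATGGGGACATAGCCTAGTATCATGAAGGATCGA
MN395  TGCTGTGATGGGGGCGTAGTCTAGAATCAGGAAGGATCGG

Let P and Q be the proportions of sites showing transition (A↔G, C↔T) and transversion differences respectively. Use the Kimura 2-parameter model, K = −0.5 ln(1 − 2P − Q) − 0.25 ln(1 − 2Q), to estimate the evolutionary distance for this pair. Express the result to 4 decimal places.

0.1702

Differing sites — 14:A/G (Ti); 16:A/G (Ti); 20:C/T (Ti); 25:T/A (Tv); 30:T/G (Tv); 40:A/G (Ti).
Of the 6 differences, 4 transitions and 2 transversions over 40 sites: P = 4/40 = 0.100000, Q = 2/40 = 0.050000.
d = −0.5·ln(0.750000) − 0.25·ln(0.900000) = −0.5·(-0.287682) − 0.25·(-0.105361) = 0.1702.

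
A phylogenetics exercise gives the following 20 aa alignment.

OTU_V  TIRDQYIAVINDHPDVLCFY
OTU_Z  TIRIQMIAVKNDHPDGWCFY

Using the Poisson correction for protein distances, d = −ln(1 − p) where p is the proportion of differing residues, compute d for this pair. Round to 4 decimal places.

0.2877

The sequences differ at positions 4 (D/I), 6 (Y/M), 10 (I/K), 16 (V/G), 17 (L/W).
p = 5/20 = 0.250000.
d = −ln(1 − 0.250000) = −ln(0.750000) = 0.2877.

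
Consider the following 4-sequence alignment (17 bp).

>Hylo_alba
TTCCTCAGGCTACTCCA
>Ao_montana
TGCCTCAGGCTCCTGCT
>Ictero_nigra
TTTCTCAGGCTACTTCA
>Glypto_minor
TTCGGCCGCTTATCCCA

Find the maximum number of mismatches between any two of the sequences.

11

Pairwise Hamming distances:
  Hylo_alba vs Ao_montana: 4
  Hylo_alba vs Ictero_nigra: 2
  Hylo_alba vs Glypto_minor: 7
  Ao_montana vs Ictero_nigra: 5
  Ao_montana vs Glypto_minor: 11
  Ictero_nigra vs Glypto_minor: 9
The largest is 11, between Ao_montana and Glypto_minor.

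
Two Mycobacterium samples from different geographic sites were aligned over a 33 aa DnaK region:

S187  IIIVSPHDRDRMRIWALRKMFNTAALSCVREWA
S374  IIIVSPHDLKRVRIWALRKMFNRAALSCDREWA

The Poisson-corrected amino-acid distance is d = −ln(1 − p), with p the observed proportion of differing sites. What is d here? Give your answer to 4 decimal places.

0.1643

Mismatches occur at site 9 (R→L), site 10 (D→K), site 12 (M→V), site 23 (T→R), site 29 (V→D).
p = 5/33 = 0.151515.
d = −ln(1 − 0.151515) = −ln(0.848485) = 0.1643.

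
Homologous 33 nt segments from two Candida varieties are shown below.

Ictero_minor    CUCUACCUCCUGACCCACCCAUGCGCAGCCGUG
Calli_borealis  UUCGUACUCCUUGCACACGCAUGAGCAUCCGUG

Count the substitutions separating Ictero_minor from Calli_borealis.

The sequences differ at positions 1 (C/U), 4 (U/G), 5 (A/U), 6 (C/A), 12 (G/U), 13 (A/G), 15 (C/A), 19 (C/G), 24 (C/A), 28 (G/U).
That gives 10 mismatches out of 33 aligned sites, so the Hamming distance is 10.

10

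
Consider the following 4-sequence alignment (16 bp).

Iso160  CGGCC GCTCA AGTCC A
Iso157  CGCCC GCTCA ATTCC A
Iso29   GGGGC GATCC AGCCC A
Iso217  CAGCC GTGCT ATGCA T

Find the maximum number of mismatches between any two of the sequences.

Pairwise Hamming distances:
  Iso160 vs Iso157: 2
  Iso160 vs Iso29: 5
  Iso160 vs Iso217: 8
  Iso157 vs Iso29: 7
  Iso157 vs Iso217: 8
  Iso29 vs Iso217: 10
The largest is 10, between Iso29 and Iso217.

10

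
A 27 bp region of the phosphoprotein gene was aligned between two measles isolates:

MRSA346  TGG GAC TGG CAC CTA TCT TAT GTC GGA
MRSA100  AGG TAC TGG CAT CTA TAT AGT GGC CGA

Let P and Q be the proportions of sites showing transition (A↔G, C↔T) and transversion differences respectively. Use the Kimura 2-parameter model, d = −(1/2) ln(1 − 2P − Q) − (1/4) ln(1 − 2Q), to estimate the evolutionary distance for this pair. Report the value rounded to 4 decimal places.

0.3783

The sequences differ at positions 1 (T/A, transversion), 4 (G/T, transversion), 12 (C/T, transition), 17 (C/A, transversion), 19 (T/A, transversion), 20 (A/G, transition), 23 (T/G, transversion), 25 (G/C, transversion).
Of the 8 differences, 2 transitions and 6 transversions over 27 sites: P = 2/27 = 0.074074, Q = 6/27 = 0.222222.
d = −0.5·ln(0.629630) − 0.25·ln(0.555556) = −0.5·(-0.462623) − 0.25·(-0.587786) = 0.3783.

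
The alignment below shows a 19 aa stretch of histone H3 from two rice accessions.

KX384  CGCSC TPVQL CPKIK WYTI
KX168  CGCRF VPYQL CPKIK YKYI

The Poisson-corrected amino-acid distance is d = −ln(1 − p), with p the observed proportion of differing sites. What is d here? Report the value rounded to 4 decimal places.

0.4595

Differing sites — 4:S/R; 5:C/F; 6:T/V; 8:V/Y; 16:W/Y; 17:Y/K; 18:T/Y.
p = 7/19 = 0.368421.
d = −ln(1 − 0.368421) = −ln(0.631579) = 0.4595.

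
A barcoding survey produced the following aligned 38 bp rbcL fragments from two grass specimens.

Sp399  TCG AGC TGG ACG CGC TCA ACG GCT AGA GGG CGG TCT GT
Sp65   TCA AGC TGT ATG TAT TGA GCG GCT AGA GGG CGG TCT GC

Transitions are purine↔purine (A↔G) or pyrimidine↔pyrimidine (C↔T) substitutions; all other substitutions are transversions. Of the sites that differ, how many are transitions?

Differing sites — 3:G/A (Ti); 9:G/T (Tv); 11:C/T (Ti); 13:C/T (Ti); 14:G/A (Ti); 15:C/T (Ti); 17:C/G (Tv); 19:A/G (Ti); 38:T/C (Ti).
Of the 9 differences, 7 transitions and 2 transversions, so the answer is 7.

7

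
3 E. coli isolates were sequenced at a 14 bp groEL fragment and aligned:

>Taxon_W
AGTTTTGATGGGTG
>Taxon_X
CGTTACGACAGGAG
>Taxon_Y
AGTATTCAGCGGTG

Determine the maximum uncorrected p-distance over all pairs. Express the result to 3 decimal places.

0.571

Pairwise Hamming distances:
  Taxon_W vs Taxon_X: 6
  Taxon_W vs Taxon_Y: 4
  Taxon_X vs Taxon_Y: 8
The largest is 8 mismatches, between Taxon_X and Taxon_Y; p = 8/14 = 0.571.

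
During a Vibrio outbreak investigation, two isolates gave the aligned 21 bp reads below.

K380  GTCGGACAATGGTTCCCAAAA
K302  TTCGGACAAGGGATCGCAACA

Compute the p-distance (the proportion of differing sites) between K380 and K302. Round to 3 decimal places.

Mismatches occur at site 1 (G/T), site 10 (T/G), site 13 (T/A), site 16 (C/G), site 20 (A/C).
There are 5 differences over 21 sites, so p = 5/21 = 0.238.

0.238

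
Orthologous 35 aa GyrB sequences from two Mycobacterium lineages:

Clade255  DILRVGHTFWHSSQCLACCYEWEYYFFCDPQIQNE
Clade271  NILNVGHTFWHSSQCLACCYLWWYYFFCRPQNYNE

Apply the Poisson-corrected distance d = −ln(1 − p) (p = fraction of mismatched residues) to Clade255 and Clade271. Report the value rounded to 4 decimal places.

0.2231

The sequences differ at positions 1 (D/N), 4 (R/N), 21 (E/L), 23 (E/W), 29 (D/R), 32 (I/N), 33 (Q/Y).
p = 7/35 = 0.200000.
d = −ln(1 − 0.200000) = −ln(0.800000) = 0.2231.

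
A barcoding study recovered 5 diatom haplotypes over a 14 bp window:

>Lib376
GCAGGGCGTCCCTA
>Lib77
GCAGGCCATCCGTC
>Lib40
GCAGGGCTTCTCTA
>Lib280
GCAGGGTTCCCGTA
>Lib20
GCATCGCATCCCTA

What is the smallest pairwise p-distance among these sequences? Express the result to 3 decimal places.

Pairwise Hamming distances:
  Lib376 vs Lib77: 4
  Lib376 vs Lib40: 2
  Lib376 vs Lib280: 4
  Lib376 vs Lib20: 3
  Lib77 vs Lib40: 5
  Lib77 vs Lib280: 5
  Lib77 vs Lib20: 5
  Lib40 vs Lib280: 4
  Lib40 vs Lib20: 4
  Lib280 vs Lib20: 6
The smallest is 2 mismatches, between Lib376 and Lib40; p = 2/14 = 0.143.

0.143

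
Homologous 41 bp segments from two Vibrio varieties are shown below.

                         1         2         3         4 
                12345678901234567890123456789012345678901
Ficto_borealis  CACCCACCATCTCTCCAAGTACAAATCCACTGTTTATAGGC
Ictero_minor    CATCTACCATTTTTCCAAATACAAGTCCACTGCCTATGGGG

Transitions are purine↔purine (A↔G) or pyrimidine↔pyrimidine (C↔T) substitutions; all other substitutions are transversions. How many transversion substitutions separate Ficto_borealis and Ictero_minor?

The sequences differ at positions 3 (C/T, transition), 5 (C/T, transition), 11 (C/T, transition), 13 (C/T, transition), 19 (G/A, transition), 25 (A/G, transition), 33 (T/C, transition), 34 (T/C, transition), 38 (A/G, transition), 41 (C/G, transversion).
Of the 10 differences, 9 transitions and 1 transversion, so the answer is 1.

1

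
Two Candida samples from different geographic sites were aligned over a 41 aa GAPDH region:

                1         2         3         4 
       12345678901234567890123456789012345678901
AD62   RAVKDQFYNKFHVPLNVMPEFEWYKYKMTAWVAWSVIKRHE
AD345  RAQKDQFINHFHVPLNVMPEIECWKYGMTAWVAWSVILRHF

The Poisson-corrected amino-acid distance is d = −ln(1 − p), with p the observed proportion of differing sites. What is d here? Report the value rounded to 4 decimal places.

Mismatches occur at site 3 (V→Q), site 8 (Y→I), site 10 (K→H), site 21 (F→I), site 23 (W→C), site 24 (Y→W), site 27 (K→G), site 38 (K→L), site 41 (E→F).
p = 9/41 = 0.219512.
d = −ln(1 − 0.219512) = −ln(0.780488) = 0.2478.

0.2478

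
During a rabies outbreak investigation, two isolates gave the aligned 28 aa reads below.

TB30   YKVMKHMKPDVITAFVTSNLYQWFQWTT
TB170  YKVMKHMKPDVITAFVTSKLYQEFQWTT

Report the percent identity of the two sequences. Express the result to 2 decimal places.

92.86%

Differing sites — 19:N/K; 23:W/E.
26 of the 28 sites match, so the percent identity is 26/28 × 100 = 92.86%.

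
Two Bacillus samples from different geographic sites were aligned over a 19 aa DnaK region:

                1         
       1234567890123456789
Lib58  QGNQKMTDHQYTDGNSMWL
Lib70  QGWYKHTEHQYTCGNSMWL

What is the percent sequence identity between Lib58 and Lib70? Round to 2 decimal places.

Differing sites — 3:N/W; 4:Q/Y; 6:M/H; 8:D/E; 13:D/C.
14 of the 19 sites match, so the percent identity is 14/19 × 100 = 73.68%.

73.68%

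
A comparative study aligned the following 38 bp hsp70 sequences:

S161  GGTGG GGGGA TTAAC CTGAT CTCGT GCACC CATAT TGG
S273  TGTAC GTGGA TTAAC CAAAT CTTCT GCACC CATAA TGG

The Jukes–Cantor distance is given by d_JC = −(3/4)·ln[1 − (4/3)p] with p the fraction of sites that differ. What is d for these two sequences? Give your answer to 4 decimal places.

0.2846

Differing sites — 1:G/T; 4:G/A; 5:G/C; 7:G/T; 17:T/A; 18:G/A; 23:C/T; 24:G/C; 35:T/A.
p = 9/38 = 0.236842.
d = −0.75 · ln(1 − (4/3)·0.236842) = −0.75 · ln(0.684211) = −0.75 · (-0.379489) = 0.2846.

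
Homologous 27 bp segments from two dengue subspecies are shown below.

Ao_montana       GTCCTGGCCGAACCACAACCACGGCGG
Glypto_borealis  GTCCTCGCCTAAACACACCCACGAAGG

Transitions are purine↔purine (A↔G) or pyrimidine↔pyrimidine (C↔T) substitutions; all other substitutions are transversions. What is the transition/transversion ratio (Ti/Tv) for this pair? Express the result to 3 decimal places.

The sequences differ at positions 6 (G/C, transversion), 10 (G/T, transversion), 13 (C/A, transversion), 18 (A/C, transversion), 24 (G/A, transition), 25 (C/A, transversion).
Of the 6 differences, 1 transition and 5 transversions, so Ti/Tv = 1/5 = 0.200.

0.200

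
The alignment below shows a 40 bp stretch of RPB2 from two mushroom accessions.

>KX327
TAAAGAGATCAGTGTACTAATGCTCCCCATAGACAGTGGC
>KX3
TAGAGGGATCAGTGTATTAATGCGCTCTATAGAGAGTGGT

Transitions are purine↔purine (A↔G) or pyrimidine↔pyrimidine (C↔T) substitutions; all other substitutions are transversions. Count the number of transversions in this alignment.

Mismatches occur at site 3 (A/G, transition), site 6 (A/G, transition), site 17 (C/T, transition), site 24 (T/G, transversion), site 26 (C/T, transition), site 28 (C/T, transition), site 34 (C/G, transversion), site 40 (C/T, transition).
Of the 8 differences, 6 transitions and 2 transversions, so the answer is 2.

2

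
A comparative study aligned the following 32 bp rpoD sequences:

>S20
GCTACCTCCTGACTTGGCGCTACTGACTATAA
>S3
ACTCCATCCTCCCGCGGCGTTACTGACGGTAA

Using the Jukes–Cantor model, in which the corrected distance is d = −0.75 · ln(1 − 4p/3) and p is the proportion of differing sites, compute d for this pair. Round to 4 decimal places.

Differing sites — 1:G/A; 4:A/C; 6:C/A; 11:G/C; 12:A/C; 14:T/G; 15:T/C; 20:C/T; 28:T/G; 29:A/G.
p = 10/32 = 0.312500.
d = −0.75 · ln(1 − (4/3)·0.312500) = −0.75 · ln(0.583333) = −0.75 · (-0.538997) = 0.4042.

0.4042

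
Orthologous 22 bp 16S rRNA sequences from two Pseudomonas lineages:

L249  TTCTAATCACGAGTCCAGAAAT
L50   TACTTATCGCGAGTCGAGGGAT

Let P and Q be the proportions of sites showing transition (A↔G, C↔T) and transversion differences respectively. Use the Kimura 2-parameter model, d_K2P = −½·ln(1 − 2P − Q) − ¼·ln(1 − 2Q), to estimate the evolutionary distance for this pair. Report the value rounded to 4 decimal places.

The sequences differ at positions 2 (T/A, transversion), 5 (A/T, transversion), 9 (A/G, transition), 16 (C/G, transversion), 19 (A/G, transition), 20 (A/G, transition).
Of the 6 differences, 3 transitions and 3 transversions over 22 sites: P = 3/22 = 0.136364, Q = 3/22 = 0.136364.
d = −0.5·ln(0.590908) − 0.25·ln(0.727272) = −0.5·(-0.526095) − 0.25·(-0.318455) = 0.3427.

0.3427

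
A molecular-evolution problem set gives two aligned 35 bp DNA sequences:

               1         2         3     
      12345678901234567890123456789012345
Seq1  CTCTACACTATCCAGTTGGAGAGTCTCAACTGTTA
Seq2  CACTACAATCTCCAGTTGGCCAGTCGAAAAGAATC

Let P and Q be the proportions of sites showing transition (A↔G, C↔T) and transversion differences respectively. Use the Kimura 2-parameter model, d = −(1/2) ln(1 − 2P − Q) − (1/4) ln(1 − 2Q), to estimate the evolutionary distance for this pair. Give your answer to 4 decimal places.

0.4798

The sequences differ at positions 2 (T/A, transversion), 8 (C/A, transversion), 10 (A/C, transversion), 20 (A/C, transversion), 21 (G/C, transversion), 26 (T/G, transversion), 27 (C/A, transversion), 30 (C/A, transversion), 31 (T/G, transversion), 32 (G/A, transition), 33 (T/A, transversion), 35 (A/C, transversion).
Of the 12 differences, 1 transition and 11 transversions over 35 sites: P = 1/35 = 0.028571, Q = 11/35 = 0.314286.
d = −0.5·ln(0.628572) − 0.25·ln(0.371428) = −0.5·(-0.464305) − 0.25·(-0.990400) = 0.4798.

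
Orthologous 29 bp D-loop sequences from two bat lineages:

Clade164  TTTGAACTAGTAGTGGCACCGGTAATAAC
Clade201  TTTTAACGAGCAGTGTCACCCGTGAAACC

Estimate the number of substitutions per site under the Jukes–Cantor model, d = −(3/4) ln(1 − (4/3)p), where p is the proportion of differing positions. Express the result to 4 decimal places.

0.3439

Differing sites — 4:G/T; 8:T/G; 11:T/C; 16:G/T; 21:G/C; 24:A/G; 26:T/A; 28:A/C.
p = 8/29 = 0.275862.
d = −0.75 · ln(1 − (4/3)·0.275862) = −0.75 · ln(0.632184) = −0.75 · (-0.458575) = 0.3439.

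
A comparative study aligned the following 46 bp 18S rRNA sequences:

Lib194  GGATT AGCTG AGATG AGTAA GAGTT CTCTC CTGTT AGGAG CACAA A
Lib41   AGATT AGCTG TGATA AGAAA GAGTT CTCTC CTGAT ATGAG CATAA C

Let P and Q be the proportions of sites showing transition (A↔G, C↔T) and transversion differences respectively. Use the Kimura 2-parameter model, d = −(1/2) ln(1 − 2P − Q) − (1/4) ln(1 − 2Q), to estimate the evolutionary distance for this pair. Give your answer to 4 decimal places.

The sequences differ at positions 1 (G/A, transition), 11 (A/T, transversion), 15 (G/A, transition), 18 (T/A, transversion), 34 (T/A, transversion), 37 (G/T, transversion), 43 (C/T, transition), 46 (A/C, transversion).
Of the 8 differences, 3 transitions and 5 transversions over 46 sites: P = 3/46 = 0.065217, Q = 5/46 = 0.108696.
d = −0.5·ln(0.760870) − 0.25·ln(0.782608) = −0.5·(-0.273293) − 0.25·(-0.245123) = 0.1979.

0.1979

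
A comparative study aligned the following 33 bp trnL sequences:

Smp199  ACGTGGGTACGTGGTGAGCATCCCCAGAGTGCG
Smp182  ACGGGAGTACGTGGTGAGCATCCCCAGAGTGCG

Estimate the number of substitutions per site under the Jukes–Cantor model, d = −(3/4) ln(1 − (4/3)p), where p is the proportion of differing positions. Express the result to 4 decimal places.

The sequences differ at positions 4 (T/G), 6 (G/A).
p = 2/33 = 0.060606.
d = −0.75 · ln(1 − (4/3)·0.060606) = −0.75 · ln(0.919192) = −0.75 · (-0.084260) = 0.0632.

0.0632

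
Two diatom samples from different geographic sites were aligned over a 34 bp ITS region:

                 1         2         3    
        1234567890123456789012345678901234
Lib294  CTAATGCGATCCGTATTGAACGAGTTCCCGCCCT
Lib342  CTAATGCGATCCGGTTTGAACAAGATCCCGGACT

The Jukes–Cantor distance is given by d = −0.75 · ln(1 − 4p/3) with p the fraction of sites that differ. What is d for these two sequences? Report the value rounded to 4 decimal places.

The sequences differ at positions 14 (T/G), 15 (A/T), 22 (G/A), 25 (T/A), 31 (C/G), 32 (C/A).
p = 6/34 = 0.176471.
d = −0.75 · ln(1 − (4/3)·0.176471) = −0.75 · ln(0.764705) = −0.75 · (-0.268265) = 0.2012.

0.2012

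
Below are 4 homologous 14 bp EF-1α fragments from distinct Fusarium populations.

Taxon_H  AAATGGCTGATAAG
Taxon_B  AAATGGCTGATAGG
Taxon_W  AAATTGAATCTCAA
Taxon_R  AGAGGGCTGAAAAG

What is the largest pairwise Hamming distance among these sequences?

10

Pairwise Hamming distances:
  Taxon_H vs Taxon_B: 1
  Taxon_H vs Taxon_W: 7
  Taxon_H vs Taxon_R: 3
  Taxon_B vs Taxon_W: 8
  Taxon_B vs Taxon_R: 4
  Taxon_W vs Taxon_R: 10
The largest is 10, between Taxon_W and Taxon_R.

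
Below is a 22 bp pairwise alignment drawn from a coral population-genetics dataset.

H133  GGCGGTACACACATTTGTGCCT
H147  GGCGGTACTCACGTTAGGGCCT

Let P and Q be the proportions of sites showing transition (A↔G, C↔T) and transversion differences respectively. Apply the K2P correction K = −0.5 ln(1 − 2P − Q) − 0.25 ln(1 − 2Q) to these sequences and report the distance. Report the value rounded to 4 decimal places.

0.2085

Mismatches occur at site 9 (A→T, transversion), site 13 (A→G, transition), site 16 (T→A, transversion), site 18 (T→G, transversion).
Of the 4 differences, 1 transition and 3 transversions over 22 sites: P = 1/22 = 0.045455, Q = 3/22 = 0.136364.
d = −0.5·ln(0.772726) − 0.25·ln(0.727272) = −0.5·(-0.257831) − 0.25·(-0.318455) = 0.2085.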